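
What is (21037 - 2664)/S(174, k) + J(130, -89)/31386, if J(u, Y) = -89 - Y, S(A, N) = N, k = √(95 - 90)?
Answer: 18373*√5/5 ≈ 8216.7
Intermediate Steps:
k = √5 ≈ 2.2361
(21037 - 2664)/S(174, k) + J(130, -89)/31386 = (21037 - 2664)/(√5) + (-89 - 1*(-89))/31386 = 18373*(√5/5) + (-89 + 89)*(1/31386) = 18373*√5/5 + 0*(1/31386) = 18373*√5/5 + 0 = 18373*√5/5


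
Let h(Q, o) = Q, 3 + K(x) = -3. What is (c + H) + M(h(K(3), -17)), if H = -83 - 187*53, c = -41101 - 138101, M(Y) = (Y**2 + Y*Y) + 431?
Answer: -188693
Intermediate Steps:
K(x) = -6 (K(x) = -3 - 3 = -6)
M(Y) = 431 + 2*Y**2 (M(Y) = (Y**2 + Y**2) + 431 = 2*Y**2 + 431 = 431 + 2*Y**2)
c = -179202
H = -9994 (H = -83 - 9911 = -9994)
(c + H) + M(h(K(3), -17)) = (-179202 - 9994) + (431 + 2*(-6)**2) = -189196 + (431 + 2*36) = -189196 + (431 + 72) = -189196 + 503 = -188693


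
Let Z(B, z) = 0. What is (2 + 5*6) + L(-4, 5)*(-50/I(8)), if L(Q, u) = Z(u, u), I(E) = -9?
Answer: 32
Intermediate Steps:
L(Q, u) = 0
(2 + 5*6) + L(-4, 5)*(-50/I(8)) = (2 + 5*6) + 0*(-50/(-9)) = (2 + 30) + 0*(-50*(-⅑)) = 32 + 0*(50/9) = 32 + 0 = 32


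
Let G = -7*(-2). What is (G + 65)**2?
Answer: 6241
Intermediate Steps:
G = 14
(G + 65)**2 = (14 + 65)**2 = 79**2 = 6241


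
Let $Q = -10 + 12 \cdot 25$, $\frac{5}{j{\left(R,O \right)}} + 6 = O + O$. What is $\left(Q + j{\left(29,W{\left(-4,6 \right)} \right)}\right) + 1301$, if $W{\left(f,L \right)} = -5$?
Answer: $\frac{25451}{16} \approx 1590.7$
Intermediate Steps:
$j{\left(R,O \right)} = \frac{5}{-6 + 2 O}$ ($j{\left(R,O \right)} = \frac{5}{-6 + \left(O + O\right)} = \frac{5}{-6 + 2 O}$)
$Q = 290$ ($Q = -10 + 300 = 290$)
$\left(Q + j{\left(29,W{\left(-4,6 \right)} \right)}\right) + 1301 = \left(290 + \frac{5}{2 \left(-3 - 5\right)}\right) + 1301 = \left(290 + \frac{5}{2 \left(-8\right)}\right) + 1301 = \left(290 + \frac{5}{2} \left(- \frac{1}{8}\right)\right) + 1301 = \left(290 - \frac{5}{16}\right) + 1301 = \frac{4635}{16} + 1301 = \frac{25451}{16}$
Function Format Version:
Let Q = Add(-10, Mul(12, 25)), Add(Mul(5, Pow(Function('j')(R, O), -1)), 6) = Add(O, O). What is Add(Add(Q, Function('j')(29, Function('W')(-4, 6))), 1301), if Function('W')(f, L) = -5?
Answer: Rational(25451, 16) ≈ 1590.7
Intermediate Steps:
Function('j')(R, O) = Mul(5, Pow(Add(-6, Mul(2, O)), -1)) (Function('j')(R, O) = Mul(5, Pow(Add(-6, Add(O, O)), -1)) = Mul(5, Pow(Add(-6, Mul(2, O)), -1)))
Q = 290 (Q = Add(-10, 300) = 290)
Add(Add(Q, Function('j')(29, Function('W')(-4, 6))), 1301) = Add(Add(290, Mul(Rational(5, 2), Pow(Add(-3, -5), -1))), 1301) = Add(Add(290, Mul(Rational(5, 2), Pow(-8, -1))), 1301) = Add(Add(290, Mul(Rational(5, 2), Rational(-1, 8))), 1301) = Add(Add(290, Rational(-5, 16)), 1301) = Add(Rational(4635, 16), 1301) = Rational(25451, 16)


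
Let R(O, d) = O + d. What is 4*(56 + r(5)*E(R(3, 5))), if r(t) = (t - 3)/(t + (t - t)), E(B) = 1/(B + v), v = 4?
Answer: 3362/15 ≈ 224.13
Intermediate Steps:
E(B) = 1/(4 + B) (E(B) = 1/(B + 4) = 1/(4 + B))
r(t) = (-3 + t)/t (r(t) = (-3 + t)/(t + 0) = (-3 + t)/t)
4*(56 + r(5)*E(R(3, 5))) = 4*(56 + ((-3 + 5)/5)/(4 + (3 + 5))) = 4*(56 + ((⅕)*2)/(4 + 8)) = 4*(56 + (⅖)/12) = 4*(56 + (⅖)*(1/12)) = 4*(56 + 1/30) = 4*(1681/30) = 3362/15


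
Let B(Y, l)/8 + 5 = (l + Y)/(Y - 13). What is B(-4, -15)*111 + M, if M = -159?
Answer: -61311/17 ≈ -3606.5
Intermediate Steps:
B(Y, l) = -40 + 8*(Y + l)/(-13 + Y) (B(Y, l) = -40 + 8*((l + Y)/(Y - 13)) = -40 + 8*((Y + l)/(-13 + Y)) = -40 + 8*(Y + l)/(-13 + Y))
B(-4, -15)*111 + M = (8*(65 - 15 - 4*(-4))/(-13 - 4))*111 - 159 = (8*(65 - 15 + 16)/(-17))*111 - 159 = (8*(-1/17)*66)*111 - 159 = -528/17*111 - 159 = -58608/17 - 159 = -61311/17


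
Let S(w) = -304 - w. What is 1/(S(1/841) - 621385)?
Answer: -841/522840450 ≈ -1.6085e-6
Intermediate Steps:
1/(S(1/841) - 621385) = 1/((-304 - 1/841) - 621385) = 1/(-255665/841 - 621385) = 1/(-522840450/841) = -841/522840450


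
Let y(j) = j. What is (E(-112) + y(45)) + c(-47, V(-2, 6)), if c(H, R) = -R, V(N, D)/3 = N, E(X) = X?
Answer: -61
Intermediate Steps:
V(N, D) = 3*N
(E(-112) + y(45)) + c(-47, V(-2, 6)) = (-112 + 45) - 3*(-2) = -67 - 1*(-6) = -67 + 6 = -61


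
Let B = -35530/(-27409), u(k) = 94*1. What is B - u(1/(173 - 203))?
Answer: -2540916/27409 ≈ -92.704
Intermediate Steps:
u(k) = 94
B = 35530/27409 (B = -35530*(-1/27409) = 35530/27409 ≈ 1.2963)
B - u(1/(173 - 203)) = 35530/27409 - 1*94 = 35530/27409 - 94 = -2540916/27409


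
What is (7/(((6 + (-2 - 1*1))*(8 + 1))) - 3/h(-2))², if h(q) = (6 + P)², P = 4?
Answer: 383161/7290000 ≈ 0.052560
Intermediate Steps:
h(q) = 100 (h(q) = (6 + 4)² = 10² = 100)
(7/(((6 + (-2 - 1*1))*(8 + 1))) - 3/h(-2))² = (7/(((6 + (-2 - 1*1))*(8 + 1))) - 3/100)² = (7/(((6 + (-2 - 1))*9)) - 3*1/100)² = (7/(((6 - 3)*9)) - 3/100)² = (7/((3*9)) - 3/100)² = (7/27 - 3/100)² = (619/2700)² = 383161/7290000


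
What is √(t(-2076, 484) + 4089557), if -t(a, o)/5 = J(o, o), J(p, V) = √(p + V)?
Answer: √(4089557 - 110*√2) ≈ 2022.2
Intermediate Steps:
J(p, V) = √(V + p)
t(a, o) = -5*√2*√o (t(a, o) = -5*√(o + o) = -5*√2*√o)
√(t(-2076, 484) + 4089557) = √(-5*√2*√484 + 4089557) = √(-5*√2*22 + 4089557) = √(-110*√2 + 4089557) = √(4089557 - 110*√2)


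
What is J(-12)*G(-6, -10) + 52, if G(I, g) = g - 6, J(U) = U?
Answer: 244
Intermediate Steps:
G(I, g) = -6 + g
J(-12)*G(-6, -10) + 52 = -12*(-6 - 10) + 52 = -12*(-16) + 52 = 192 + 52 = 244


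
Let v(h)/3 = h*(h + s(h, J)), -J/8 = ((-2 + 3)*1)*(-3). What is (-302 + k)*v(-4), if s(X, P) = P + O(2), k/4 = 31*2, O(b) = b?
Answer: 14256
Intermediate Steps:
k = 248 (k = 4*(31*2) = 4*62 = 248)
J = 24 (J = -8*(-2 + 3)*1*(-3) = -8*1*1*(-3) = -8*(-3) = 24)
s(X, P) = 2 + P (s(X, P) = P + 2 = 2 + P)
v(h) = 3*h*(26 + h) (v(h) = 3*(h*(h + (2 + 24))) = 3*(h*(h + 26)) = 3*(h*(26 + h)) = 3*h*(26 + h))
(-302 + k)*v(-4) = (-302 + 248)*(3*(-4)*(26 - 4)) = -162*(-4)*22 = -54*(-264) = 14256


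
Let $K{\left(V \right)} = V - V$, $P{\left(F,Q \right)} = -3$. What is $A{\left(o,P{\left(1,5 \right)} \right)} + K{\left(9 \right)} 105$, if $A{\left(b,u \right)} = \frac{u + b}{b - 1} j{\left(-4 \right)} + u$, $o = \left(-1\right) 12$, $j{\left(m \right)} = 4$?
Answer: $\frac{21}{13} \approx 1.6154$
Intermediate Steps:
$K{\left(V \right)} = 0$
$o = -12$
$A{\left(b,u \right)} = u + \frac{4 \left(b + u\right)}{-1 + b}$ ($A{\left(b,u \right)} = \frac{u + b}{b - 1} \cdot 4 + u = \frac{b + u}{-1 + b} 4 + u = \frac{4 \left(b + u\right)}{-1 + b} + u = u + \frac{4 \left(b + u\right)}{-1 + b}$)
$A{\left(o,P{\left(1,5 \right)} \right)} + K{\left(9 \right)} 105 = \frac{3 \left(-3\right) + 4 \left(-12\right) - -36}{-1 - 12} + 0 \cdot 105 = \frac{-9 - 48 + 36}{-13} + 0 = \left(- \frac{1}{13}\right) \left(-21\right) + 0 = \frac{21}{13} + 0 = \frac{21}{13}$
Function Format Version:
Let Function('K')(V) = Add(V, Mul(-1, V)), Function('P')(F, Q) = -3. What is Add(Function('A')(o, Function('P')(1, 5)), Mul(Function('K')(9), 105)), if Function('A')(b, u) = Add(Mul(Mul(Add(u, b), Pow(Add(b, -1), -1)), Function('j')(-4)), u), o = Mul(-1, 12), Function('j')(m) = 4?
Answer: Rational(21, 13) ≈ 1.6154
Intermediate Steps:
Function('K')(V) = 0
o = -12
Function('A')(b, u) = Add(u, Mul(4, Pow(Add(-1, b), -1), Add(b, u))) (Function('A')(b, u) = Add(Mul(Mul(Add(u, b), Pow(Add(b, -1), -1)), 4), u) = Add(Mul(Mul(Add(b, u), Pow(Add(-1, b), -1)), 4), u) = Add(Mul(Mul(Pow(Add(-1, b), -1), Add(b, u)), 4), u) = Add(Mul(4, Pow(Add(-1, b), -1), Add(b, u)), u) = Add(u, Mul(4, Pow(Add(-1, b), -1), Add(b, u))))
Add(Function('A')(o, Function('P')(1, 5)), Mul(Function('K')(9), 105)) = Add(Mul(Pow(Add(-1, -12), -1), Add(Mul(3, -3), Mul(4, -12), Mul(-12, -3))), Mul(0, 105)) = Add(Mul(Pow(-13, -1), Add(-9, -48, 36)), 0) = Add(Mul(Rational(-1, 13), -21), 0) = Add(Rational(21, 13), 0) = Rational(21, 13)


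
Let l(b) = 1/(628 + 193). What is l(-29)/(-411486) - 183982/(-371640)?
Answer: 1726517772007/3487531761940 ≈ 0.49505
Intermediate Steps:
l(b) = 1/821
l(-29)/(-411486) - 183982/(-371640) = (1/821)/(-411486) - 183982/(-371640) = (1/821)*(-1/411486) - 183982*(-1/371640) = -1/337830006 + 91991/185820 = 1726517772007/3487531761940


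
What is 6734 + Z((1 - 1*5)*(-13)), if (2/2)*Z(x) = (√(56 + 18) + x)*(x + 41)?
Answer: 11570 + 93*√74 ≈ 12370.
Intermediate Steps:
Z(x) = (41 + x)*(x + √74) (Z(x) = (√(56 + 18) + x)*(x + 41) = (√74 + x)*(41 + x) = (x + √74)*(41 + x) = (41 + x)*(x + √74))
6734 + Z((1 - 1*5)*(-13)) = 6734 + (((1 - 1*5)*(-13))² + 41*((1 - 1*5)*(-13)) + 41*√74 + ((1 - 1*5)*(-13))*√74) = 6734 + (((1 - 5)*(-13))² + 41*((1 - 5)*(-13)) + 41*√74 + ((1 - 5)*(-13))*√74) = 6734 + ((-4*(-13))² + 41*(-4*(-13)) + 41*√74 + (-4*(-13))*√74) = 6734 + (52² + 41*52 + 41*√74 + 52*√74) = 6734 + (2704 + 2132 + 41*√74 + 52*√74) = 6734 + (4836 + 93*√74) = 11570 + 93*√74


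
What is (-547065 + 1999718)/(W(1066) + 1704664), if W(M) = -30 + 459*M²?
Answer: 1452653/523292038 ≈ 0.0027760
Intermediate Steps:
(-547065 + 1999718)/(W(1066) + 1704664) = (-547065 + 1999718)/((-30 + 459*1066²) + 1704664) = 1452653/((-30 + 459*1136356) + 1704664) = 1452653/((-30 + 521587404) + 1704664) = 1452653/(521587374 + 1704664) = 1452653/523292038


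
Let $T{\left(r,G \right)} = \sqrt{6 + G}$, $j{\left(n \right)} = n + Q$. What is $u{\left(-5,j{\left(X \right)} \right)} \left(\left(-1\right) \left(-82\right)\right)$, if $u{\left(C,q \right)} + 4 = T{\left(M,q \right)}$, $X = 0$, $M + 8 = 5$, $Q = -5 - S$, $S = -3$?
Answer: $-164$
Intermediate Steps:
$Q = -2$ ($Q = -5 - -3 = -5 + 3 = -2$)
$M = -3$ ($M = -8 + 5 = -3$)
$j{\left(n \right)} = -2 + n$ ($j{\left(n \right)} = n - 2 = -2 + n$)
$u{\left(C,q \right)} = -4 + \sqrt{6 + q}$
$u{\left(-5,j{\left(X \right)} \right)} \left(\left(-1\right) \left(-82\right)\right) = \left(-4 + \sqrt{6 + \left(-2 + 0\right)}\right) \left(\left(-1\right) \left(-82\right)\right) = \left(-4 + \sqrt{6 - 2}\right) 82 = \left(-4 + \sqrt{4}\right) 82 = \left(-4 + 2\right) 82 = \left(-2\right) 82 = -164$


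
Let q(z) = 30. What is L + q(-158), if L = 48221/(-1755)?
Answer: 4429/1755 ≈ 2.5236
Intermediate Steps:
L = -48221/1755 (L = 48221*(-1/1755) = -48221/1755 ≈ -27.476)
L + q(-158) = -48221/1755 + 30 = 4429/1755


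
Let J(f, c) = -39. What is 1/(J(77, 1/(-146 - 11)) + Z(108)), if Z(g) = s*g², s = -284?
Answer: -1/3312615 ≈ -3.0188e-7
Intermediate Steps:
Z(g) = -284*g²
1/(J(77, 1/(-146 - 11)) + Z(108)) = 1/(-39 - 284*108²) = 1/(-39 - 284*11664) = 1/(-39 - 3312576) = 1/(-3312615) = -1/3312615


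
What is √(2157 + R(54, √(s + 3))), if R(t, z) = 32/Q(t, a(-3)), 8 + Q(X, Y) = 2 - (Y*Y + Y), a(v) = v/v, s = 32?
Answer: √2153 ≈ 46.400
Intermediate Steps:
a(v) = 1
Q(X, Y) = -6 - Y - Y² (Q(X, Y) = -8 + (2 - (Y*Y + Y)) = -8 + (2 - (Y² + Y)) = -8 + (2 - (Y + Y²)) = -8 + (2 + (-Y - Y²)) = -8 + (2 - Y - Y²) = -6 - Y - Y²)
R(t, z) = -4 (R(t, z) = 32/(-6 - 1*1 - 1*1²) = 32/(-6 - 1 - 1*1) = 32/(-6 - 1 - 1) = 32/(-8) = 32*(-⅛) = -4)
√(2157 + R(54, √(s + 3))) = √(2157 - 4) = √2153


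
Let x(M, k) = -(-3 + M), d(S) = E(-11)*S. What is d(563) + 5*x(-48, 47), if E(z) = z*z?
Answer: 68378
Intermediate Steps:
E(z) = z**2
d(S) = 121*S (d(S) = (-11)**2*S = 121*S)
x(M, k) = 3 - M
d(563) + 5*x(-48, 47) = 121*563 + 5*(3 - 1*(-48)) = 68123 + 5*(3 + 48) = 68123 + 5*51 = 68123 + 255 = 68378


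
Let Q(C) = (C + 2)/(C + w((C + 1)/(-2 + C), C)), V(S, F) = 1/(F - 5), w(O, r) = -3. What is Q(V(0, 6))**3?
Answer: -27/8 ≈ -3.3750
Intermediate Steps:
V(S, F) = 1/(-5 + F)
Q(C) = (2 + C)/(-3 + C) (Q(C) = (C + 2)/(C - 3) = (2 + C)/(-3 + C))
Q(V(0, 6))**3 = ((2 + 1/(-5 + 6))/(-3 + 1/(-5 + 6)))**3 = ((2 + 1/1)/(-3 + 1/1))**3 = ((2 + 1)/(-3 + 1))**3 = (3/(-2))**3 = (-1/2*3)**3 = (-3/2)**3 = -27/8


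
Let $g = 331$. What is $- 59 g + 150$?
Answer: $-19379$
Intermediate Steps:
$- 59 g + 150 = \left(-59\right) 331 + 150 = -19529 + 150 = -19379$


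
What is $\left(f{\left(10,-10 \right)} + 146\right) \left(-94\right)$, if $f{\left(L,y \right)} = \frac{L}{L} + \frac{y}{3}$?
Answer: $- \frac{40514}{3} \approx -13505.0$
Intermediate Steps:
$f{\left(L,y \right)} = 1 + \frac{y}{3}$ ($f{\left(L,y \right)} = 1 + y \frac{1}{3} = 1 + \frac{y}{3}$)
$\left(f{\left(10,-10 \right)} + 146\right) \left(-94\right) = \left(\left(1 + \frac{1}{3} \left(-10\right)\right) + 146\right) \left(-94\right) = \left(\left(1 - \frac{10}{3}\right) + 146\right) \left(-94\right) = \left(- \frac{7}{3} + 146\right) \left(-94\right) = \frac{431}{3} \left(-94\right) = - \frac{40514}{3}$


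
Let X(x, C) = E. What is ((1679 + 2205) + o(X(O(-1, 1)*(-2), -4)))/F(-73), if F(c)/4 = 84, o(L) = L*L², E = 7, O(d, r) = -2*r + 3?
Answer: 1409/112 ≈ 12.580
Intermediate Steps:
O(d, r) = 3 - 2*r
X(x, C) = 7
o(L) = L³
F(c) = 336 (F(c) = 4*84 = 336)
((1679 + 2205) + o(X(O(-1, 1)*(-2), -4)))/F(-73) = ((1679 + 2205) + 7³)/336 = (3884 + 343)*(1/336) = 4227*(1/336) = 1409/112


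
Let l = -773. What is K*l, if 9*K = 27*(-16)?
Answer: 37104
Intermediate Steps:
K = -48 (K = (27*(-16))/9 = (⅑)*(-432) = -48)
K*l = -48*(-773) = 37104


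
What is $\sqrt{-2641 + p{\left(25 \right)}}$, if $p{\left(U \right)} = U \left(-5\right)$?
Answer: $i \sqrt{2766} \approx 52.593 i$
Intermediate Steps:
$p{\left(U \right)} = - 5 U$
$\sqrt{-2641 + p{\left(25 \right)}} = \sqrt{-2641 - 125} = \sqrt{-2766} = i \sqrt{2766}$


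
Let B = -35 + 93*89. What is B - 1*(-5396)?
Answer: 13638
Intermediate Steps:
B = 8242 (B = -35 + 8277 = 8242)
B - 1*(-5396) = 8242 - 1*(-5396) = 8242 + 5396 = 13638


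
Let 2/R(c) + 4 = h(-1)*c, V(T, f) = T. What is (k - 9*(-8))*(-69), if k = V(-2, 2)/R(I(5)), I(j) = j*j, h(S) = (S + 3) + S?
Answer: -3519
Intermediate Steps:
h(S) = 3 + 2*S (h(S) = (3 + S) + S = 3 + 2*S)
I(j) = j²
R(c) = 2/(-4 + c) (R(c) = 2/(-4 + (3 + 2*(-1))*c) = 2/(-4 + (3 - 2)*c) = 2/(-4 + 1*c) = 2/(-4 + c))
k = -21 (k = -2/(2/(-4 + 5²)) = -2/(2/(-4 + 25)) = -2/(2/21) = -2/(2*(1/21)) = -2/2/21 = -2*21/2 = -21)
(k - 9*(-8))*(-69) = (-21 - 9*(-8))*(-69) = (-21 + 72)*(-69) = 51*(-69) = -3519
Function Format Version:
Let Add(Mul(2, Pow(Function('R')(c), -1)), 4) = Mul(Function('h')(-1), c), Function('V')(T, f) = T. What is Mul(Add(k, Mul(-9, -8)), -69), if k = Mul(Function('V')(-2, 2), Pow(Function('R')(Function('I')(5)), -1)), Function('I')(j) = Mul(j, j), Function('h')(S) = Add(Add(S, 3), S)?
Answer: -3519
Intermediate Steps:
Function('h')(S) = Add(3, Mul(2, S)) (Function('h')(S) = Add(Add(3, S), S) = Add(3, Mul(2, S)))
Function('I')(j) = Pow(j, 2)
Function('R')(c) = Mul(2, Pow(Add(-4, c), -1)) (Function('R')(c) = Mul(2, Pow(Add(-4, Mul(Add(3, Mul(2, -1)), c)), -1)) = Mul(2, Pow(Add(-4, Mul(Add(3, -2), c)), -1)) = Mul(2, Pow(Add(-4, Mul(1, c)), -1)) = Mul(2, Pow(Add(-4, c), -1)))
k = -21 (k = Mul(-2, Pow(Mul(2, Pow(Add(-4, Pow(5, 2)), -1)), -1)) = Mul(-2, Pow(Mul(2, Pow(Add(-4, 25), -1)), -1)) = Mul(-2, Pow(Mul(2, Pow(21, -1)), -1)) = Mul(-2, Pow(Mul(2, Rational(1, 21)), -1)) = Mul(-2, Pow(Rational(2, 21), -1)) = Mul(-2, Rational(21, 2)) = -21)
Mul(Add(k, Mul(-9, -8)), -69) = Mul(Add(-21, Mul(-9, -8)), -69) = Mul(Add(-21, 72), -69) = Mul(51, -69) = -3519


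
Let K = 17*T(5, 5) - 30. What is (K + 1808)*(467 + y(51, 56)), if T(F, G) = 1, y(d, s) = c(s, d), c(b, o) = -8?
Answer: 823905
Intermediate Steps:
y(d, s) = -8
K = -13 (K = 17*1 - 30 = 17 - 30 = -13)
(K + 1808)*(467 + y(51, 56)) = (-13 + 1808)*(467 - 8) = 1795*459 = 823905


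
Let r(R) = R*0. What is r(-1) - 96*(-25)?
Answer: 2400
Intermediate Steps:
r(R) = 0
r(-1) - 96*(-25) = 0 - 96*(-25) = 0 + 2400 = 2400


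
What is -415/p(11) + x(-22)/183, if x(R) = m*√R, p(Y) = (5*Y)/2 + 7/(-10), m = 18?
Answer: -2075/134 + 6*I*√22/61 ≈ -15.485 + 0.46135*I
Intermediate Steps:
p(Y) = -7/10 + 5*Y/2 (p(Y) = (5*Y)*(½) + 7*(-⅒) = 5*Y/2 - 7/10 = -7/10 + 5*Y/2)
x(R) = 18*√R
-415/p(11) + x(-22)/183 = -415/(-7/10 + (5/2)*11) + (18*√(-22))/183 = -415/(-7/10 + 55/2) + (18*(I*√22))*(1/183) = -415/134/5 + (18*I*√22)*(1/183) = -415*5/134 + 6*I*√22/61 = -2075/134 + 6*I*√22/61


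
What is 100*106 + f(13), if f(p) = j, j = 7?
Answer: 10607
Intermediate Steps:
f(p) = 7
100*106 + f(13) = 100*106 + 7 = 10600 + 7 = 10607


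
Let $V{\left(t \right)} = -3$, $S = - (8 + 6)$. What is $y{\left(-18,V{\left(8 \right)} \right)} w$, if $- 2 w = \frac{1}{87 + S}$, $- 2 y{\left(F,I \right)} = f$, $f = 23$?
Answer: $\frac{23}{292} \approx 0.078767$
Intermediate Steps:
$S = -14$ ($S = \left(-1\right) 14 = -14$)
$y{\left(F,I \right)} = - \frac{23}{2}$ ($y{\left(F,I \right)} = \left(- \frac{1}{2}\right) 23 = - \frac{23}{2}$)
$w = - \frac{1}{146}$ ($w = - \frac{1}{2 \left(87 - 14\right)} = - \frac{1}{2 \cdot 73} = \left(- \frac{1}{2}\right) \frac{1}{73} = - \frac{1}{146} \approx -0.0068493$)
$y{\left(-18,V{\left(8 \right)} \right)} w = \left(- \frac{23}{2}\right) \left(- \frac{1}{146}\right) = \frac{23}{292}$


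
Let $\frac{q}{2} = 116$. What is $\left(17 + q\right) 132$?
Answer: $32868$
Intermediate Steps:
$q = 232$ ($q = 2 \cdot 116 = 232$)
$\left(17 + q\right) 132 = \left(17 + 232\right) 132 = 249 \cdot 132 = 32868$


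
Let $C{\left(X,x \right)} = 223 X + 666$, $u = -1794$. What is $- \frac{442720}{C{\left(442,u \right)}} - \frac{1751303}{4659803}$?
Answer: $- \frac{69899165108}{14450049103} \approx -4.8373$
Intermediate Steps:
$C{\left(X,x \right)} = 666 + 223 X$
$- \frac{442720}{C{\left(442,u \right)}} - \frac{1751303}{4659803} = - \frac{442720}{666 + 223 \cdot 442} - \frac{1751303}{4659803} = - \frac{442720}{666 + 98566} - \frac{1751303}{4659803} = - \frac{442720}{99232} - \frac{1751303}{4659803} = \left(-442720\right) \frac{1}{99232} - \frac{1751303}{4659803} = - \frac{13835}{3101} - \frac{1751303}{4659803} = - \frac{69899165108}{14450049103}$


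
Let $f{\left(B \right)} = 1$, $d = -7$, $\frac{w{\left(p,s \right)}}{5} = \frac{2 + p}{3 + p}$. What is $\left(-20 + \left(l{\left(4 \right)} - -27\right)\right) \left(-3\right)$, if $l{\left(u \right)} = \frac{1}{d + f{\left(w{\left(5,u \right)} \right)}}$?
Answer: $- \frac{41}{2} \approx -20.5$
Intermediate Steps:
$w{\left(p,s \right)} = \frac{5 \left(2 + p\right)}{3 + p}$ ($w{\left(p,s \right)} = 5 \frac{2 + p}{3 + p} = \frac{5 \left(2 + p\right)}{3 + p}$)
$l{\left(u \right)} = - \frac{1}{6}$ ($l{\left(u \right)} = \frac{1}{-7 + 1} = \frac{1}{-6} = - \frac{1}{6}$)
$\left(-20 + \left(l{\left(4 \right)} - -27\right)\right) \left(-3\right) = \left(-20 - - \frac{161}{6}\right) \left(-3\right) = \left(-20 + \left(- \frac{1}{6} + 27\right)\right) \left(-3\right) = \left(-20 + \frac{161}{6}\right) \left(-3\right) = \frac{41}{6} \left(-3\right) = - \frac{41}{2}$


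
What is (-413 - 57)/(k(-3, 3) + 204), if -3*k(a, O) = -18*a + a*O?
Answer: -470/189 ≈ -2.4868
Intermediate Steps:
k(a, O) = 6*a - O*a/3 (k(a, O) = -(-18*a + a*O)/3 = -(-18*a + O*a)/3 = 6*a - O*a/3)
(-413 - 57)/(k(-3, 3) + 204) = (-413 - 57)/((1/3)*(-3)*(18 - 1*3) + 204) = -470/((1/3)*(-3)*(18 - 3) + 204) = -470/((1/3)*(-3)*15 + 204) = -470/(-15 + 204) = -470/189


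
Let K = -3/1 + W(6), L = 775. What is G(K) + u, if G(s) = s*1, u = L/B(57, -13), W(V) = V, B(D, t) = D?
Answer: 946/57 ≈ 16.596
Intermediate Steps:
K = 3 (K = -3/1 + 6 = 1*(-3) + 6 = -3 + 6 = 3)
u = 775/57 ≈ 13.596
G(s) = s
G(K) + u = 3 + 775/57 = 946/57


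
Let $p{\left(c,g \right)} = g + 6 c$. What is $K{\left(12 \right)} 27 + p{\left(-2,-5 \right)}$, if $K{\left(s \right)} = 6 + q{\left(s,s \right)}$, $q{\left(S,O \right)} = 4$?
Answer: $253$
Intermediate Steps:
$K{\left(s \right)} = 10$ ($K{\left(s \right)} = 6 + 4 = 10$)
$K{\left(12 \right)} 27 + p{\left(-2,-5 \right)} = 10 \cdot 27 + \left(-5 + 6 \left(-2\right)\right) = 270 - 17 = 253$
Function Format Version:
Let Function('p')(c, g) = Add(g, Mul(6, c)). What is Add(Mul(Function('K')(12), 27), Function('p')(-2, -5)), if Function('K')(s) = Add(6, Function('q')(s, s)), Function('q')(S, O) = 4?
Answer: 253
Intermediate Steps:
Function('K')(s) = 10 (Function('K')(s) = Add(6, 4) = 10)
Add(Mul(Function('K')(12), 27), Function('p')(-2, -5)) = Add(Mul(10, 27), Add(-5, Mul(6, -2))) = Add(270, Add(-5, -12)) = Add(270, -17) = 253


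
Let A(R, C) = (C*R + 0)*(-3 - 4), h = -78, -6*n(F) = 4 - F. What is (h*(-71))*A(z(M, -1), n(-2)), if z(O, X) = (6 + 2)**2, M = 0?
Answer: 2481024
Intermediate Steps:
z(O, X) = 64 (z(O, X) = 8**2 = 64)
n(F) = -2/3 + F/6 (n(F) = -(4 - F)/6 = -2/3 + F/6)
A(R, C) = -7*C*R (A(R, C) = (C*R)*(-7) = -7*C*R)
(h*(-71))*A(z(M, -1), n(-2)) = (-78*(-71))*(-7*(-2/3 + (1/6)*(-2))*64) = 5538*(-7*(-2/3 - 1/3)*64) = 5538*(-7*(-1)*64) = 5538*448 = 2481024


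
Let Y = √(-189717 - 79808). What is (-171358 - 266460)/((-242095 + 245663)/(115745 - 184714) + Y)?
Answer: 107738862882656/1282055768794149 + 10412894666695490*I*√10781/1282055768794149 ≈ 0.084036 + 843.32*I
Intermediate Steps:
Y = 5*I*√10781 (Y = √(-269525) = 5*I*√10781 ≈ 519.16*I)
(-171358 - 266460)/((-242095 + 245663)/(115745 - 184714) + Y) = (-171358 - 266460)/((-242095 + 245663)/(115745 - 184714) + 5*I*√10781) = -437818/(3568/(-68969) + 5*I*√10781) = -437818/(3568*(-1/68969) + 5*I*√10781) = -437818/(-3568/68969 + 5*I*√10781)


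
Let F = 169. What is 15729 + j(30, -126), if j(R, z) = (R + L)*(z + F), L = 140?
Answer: 23039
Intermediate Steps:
j(R, z) = (140 + R)*(169 + z) (j(R, z) = (R + 140)*(z + 169) = (140 + R)*(169 + z))
15729 + j(30, -126) = 15729 + (23660 + 140*(-126) + 169*30 + 30*(-126)) = 15729 + (23660 - 17640 + 5070 - 3780) = 15729 + 7310 = 23039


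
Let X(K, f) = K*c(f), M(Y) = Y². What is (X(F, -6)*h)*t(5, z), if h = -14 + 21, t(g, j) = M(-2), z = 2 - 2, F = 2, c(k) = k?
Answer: -336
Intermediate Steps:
z = 0
t(g, j) = 4 (t(g, j) = (-2)² = 4)
X(K, f) = K*f
h = 7
(X(F, -6)*h)*t(5, z) = ((2*(-6))*7)*4 = -12*7*4 = -84*4 = -336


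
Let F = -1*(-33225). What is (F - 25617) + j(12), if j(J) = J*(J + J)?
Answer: 7896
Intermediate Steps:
F = 33225
j(J) = 2*J² (j(J) = J*(2*J) = 2*J²)
(F - 25617) + j(12) = (33225 - 25617) + 2*12² = 7608 + 2*144 = 7608 + 288 = 7896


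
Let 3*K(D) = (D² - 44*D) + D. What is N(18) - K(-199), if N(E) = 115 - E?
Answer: -47867/3 ≈ -15956.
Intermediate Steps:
K(D) = -43*D/3 + D²/3 (K(D) = ((D² - 44*D) + D)/3 = (D² - 43*D)/3 = -43*D/3 + D²/3)
N(18) - K(-199) = (115 - 1*18) - (-199)*(-43 - 199)/3 = (115 - 18) - (-199)*(-242)/3 = 97 - 1*48158/3 = 97 - 48158/3 = -47867/3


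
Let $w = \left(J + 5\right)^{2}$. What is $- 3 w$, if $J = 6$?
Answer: $-363$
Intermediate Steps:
$w = 121$ ($w = \left(6 + 5\right)^{2} = 11^{2} = 121$)
$- 3 w = \left(-3\right) 121 = -363$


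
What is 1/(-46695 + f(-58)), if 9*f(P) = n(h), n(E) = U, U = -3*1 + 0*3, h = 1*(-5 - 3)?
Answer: -3/140086 ≈ -2.1415e-5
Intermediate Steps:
h = -8 (h = 1*(-8) = -8)
U = -3 (U = -3 + 0 = -3)
n(E) = -3
f(P) = -⅓ (f(P) = (⅑)*(-3) = -⅓)
1/(-46695 + f(-58)) = 1/(-46695 - ⅓) = 1/(-140086/3) = -3/140086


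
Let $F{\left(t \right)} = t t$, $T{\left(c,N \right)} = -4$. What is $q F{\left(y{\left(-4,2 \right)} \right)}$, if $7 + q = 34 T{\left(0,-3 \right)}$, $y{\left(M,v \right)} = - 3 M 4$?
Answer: $-329472$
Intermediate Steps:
$y{\left(M,v \right)} = - 12 M$
$F{\left(t \right)} = t^{2}$
$q = -143$ ($q = -7 + 34 \left(-4\right) = -7 - 136 = -143$)
$q F{\left(y{\left(-4,2 \right)} \right)} = - 143 \left(\left(-12\right) \left(-4\right)\right)^{2} = - 143 \cdot 48^{2} = \left(-143\right) 2304 = -329472$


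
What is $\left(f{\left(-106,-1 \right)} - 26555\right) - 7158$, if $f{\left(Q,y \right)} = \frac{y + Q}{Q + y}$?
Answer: $-33712$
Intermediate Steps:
$f{\left(Q,y \right)} = 1$ ($f{\left(Q,y \right)} = \frac{Q + y}{Q + y} = 1$)
$\left(f{\left(-106,-1 \right)} - 26555\right) - 7158 = \left(1 - 26555\right) - 7158 = -26554 - 7158 = -33712$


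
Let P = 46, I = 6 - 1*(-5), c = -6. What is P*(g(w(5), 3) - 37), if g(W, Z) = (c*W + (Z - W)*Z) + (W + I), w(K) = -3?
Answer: 322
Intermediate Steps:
I = 11 (I = 6 + 5 = 11)
g(W, Z) = 11 - 5*W + Z*(Z - W) (g(W, Z) = (-6*W + (Z - W)*Z) + (W + 11) = (-6*W + Z*(Z - W)) + (11 + W) = 11 - 5*W + Z*(Z - W))
P*(g(w(5), 3) - 37) = 46*((11 + 3² - 5*(-3) - 1*(-3)*3) - 37) = 46*((11 + 9 + 15 + 9) - 37) = 46*(44 - 37) = 46*7 = 322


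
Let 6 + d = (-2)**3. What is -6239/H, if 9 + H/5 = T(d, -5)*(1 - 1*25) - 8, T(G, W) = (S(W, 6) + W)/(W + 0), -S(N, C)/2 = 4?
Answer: 6239/397 ≈ 15.715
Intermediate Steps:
d = -14 (d = -6 + (-2)**3 = -6 - 8 = -14)
S(N, C) = -8 (S(N, C) = -2*4 = -8)
T(G, W) = (-8 + W)/W (T(G, W) = (-8 + W)/(W + 0) = (-8 + W)/W)
H = -397 (H = -45 + 5*(((-8 - 5)/(-5))*(1 - 1*25) - 8) = -45 + 5*((-1/5*(-13))*(1 - 25) - 8) = -45 + 5*((13/5)*(-24) - 8) = -45 + 5*(-312/5 - 8) = -45 + 5*(-352/5) = -45 - 352 = -397)
-6239/H = -6239/(-397) = -6239*(-1/397) = 6239/397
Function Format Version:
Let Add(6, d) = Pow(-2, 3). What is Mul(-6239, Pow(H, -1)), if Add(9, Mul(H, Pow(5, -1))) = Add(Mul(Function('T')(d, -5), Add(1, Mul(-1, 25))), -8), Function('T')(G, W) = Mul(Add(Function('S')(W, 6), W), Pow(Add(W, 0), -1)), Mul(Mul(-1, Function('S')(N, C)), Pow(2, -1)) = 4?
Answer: Rational(6239, 397) ≈ 15.715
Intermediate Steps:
d = -14 (d = Add(-6, Pow(-2, 3)) = Add(-6, -8) = -14)
Function('S')(N, C) = -8 (Function('S')(N, C) = Mul(-2, 4) = -8)
Function('T')(G, W) = Mul(Pow(W, -1), Add(-8, W)) (Function('T')(G, W) = Mul(Add(-8, W), Pow(Add(W, 0), -1)) = Mul(Add(-8, W), Pow(W, -1)) = Mul(Pow(W, -1), Add(-8, W)))
H = -397 (H = Add(-45, Mul(5, Add(Mul(Mul(Pow(-5, -1), Add(-8, -5)), Add(1, Mul(-1, 25))), -8))) = Add(-45, Mul(5, Add(Mul(Mul(Rational(-1, 5), -13), Add(1, -25)), -8))) = Add(-45, Mul(5, Add(Mul(Rational(13, 5), -24), -8))) = Add(-45, Mul(5, Add(Rational(-312, 5), -8))) = Add(-45, Mul(5, Rational(-352, 5))) = Add(-45, -352) = -397)
Mul(-6239, Pow(H, -1)) = Mul(-6239, Pow(-397, -1)) = Mul(-6239, Rational(-1, 397)) = Rational(6239, 397)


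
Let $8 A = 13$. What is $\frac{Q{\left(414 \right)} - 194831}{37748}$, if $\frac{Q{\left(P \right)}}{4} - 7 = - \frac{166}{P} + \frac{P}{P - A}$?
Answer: $- \frac{133027958011}{25777844964} \approx -5.1606$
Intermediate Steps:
$A = \frac{13}{8}$ ($A = \frac{1}{8} \cdot 13 = \frac{13}{8} \approx 1.625$)
$Q{\left(P \right)} = 28 - \frac{664}{P} + \frac{4 P}{- \frac{13}{8} + P}$ ($Q{\left(P \right)} = 28 + 4 \left(- \frac{166}{P} + \frac{P}{P - \frac{13}{8}}\right) = 28 + 4 \left(- \frac{166}{P} + \frac{P}{- \frac{13}{8} + P}\right) = 28 + \left(- \frac{664}{P} + \frac{4 P}{- \frac{13}{8} + P}\right) = 28 - \frac{664}{P} + \frac{4 P}{- \frac{13}{8} + P}$)
$\frac{Q{\left(414 \right)} - 194831}{37748} = \frac{\frac{4 \left(2158 - 587466 + 64 \cdot 414^{2}\right)}{414 \left(-13 + 8 \cdot 414\right)} - 194831}{37748} = \left(4 \cdot \frac{1}{414} \frac{1}{-13 + 3312} \left(2158 - 587466 + 64 \cdot 171396\right) - 194831\right) \frac{1}{37748} = \left(4 \cdot \frac{1}{414} \cdot \frac{1}{3299} \left(2158 - 587466 + 10969344\right) - 194831\right) \frac{1}{37748} = \left(4 \cdot \frac{1}{414} \cdot \frac{1}{3299} \cdot 10384036 - 194831\right) \frac{1}{37748} = \left(\frac{20768072}{682893} - 194831\right) \frac{1}{37748} = \left(- \frac{133027958011}{682893}\right) \frac{1}{37748} = - \frac{133027958011}{25777844964}$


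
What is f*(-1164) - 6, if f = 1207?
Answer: -1404954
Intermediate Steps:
f*(-1164) - 6 = 1207*(-1164) - 6 = -1404948 - 6 = -1404954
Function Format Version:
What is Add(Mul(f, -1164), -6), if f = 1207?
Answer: -1404954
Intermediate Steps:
Add(Mul(f, -1164), -6) = Add(Mul(1207, -1164), -6) = Add(-1404948, -6) = -1404954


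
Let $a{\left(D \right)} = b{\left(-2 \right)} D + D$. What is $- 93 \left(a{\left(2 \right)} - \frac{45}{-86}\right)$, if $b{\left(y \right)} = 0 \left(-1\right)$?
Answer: $- \frac{20181}{86} \approx -234.66$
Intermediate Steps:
$b{\left(y \right)} = 0$
$a{\left(D \right)} = D$ ($a{\left(D \right)} = 0 D + D = 0 + D = D$)
$- 93 \left(a{\left(2 \right)} - \frac{45}{-86}\right) = - 93 \left(2 - \frac{45}{-86}\right) = - 93 \left(2 - - \frac{45}{86}\right) = - 93 \left(2 + \frac{45}{86}\right) = \left(-93\right) \frac{217}{86} = - \frac{20181}{86}$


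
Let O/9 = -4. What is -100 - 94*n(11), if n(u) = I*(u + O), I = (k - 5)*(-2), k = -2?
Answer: 32800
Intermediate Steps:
O = -36 (O = 9*(-4) = -36)
I = 14 (I = (-2 - 5)*(-2) = -7*(-2) = 14)
n(u) = -504 + 14*u (n(u) = 14*(u - 36) = 14*(-36 + u) = -504 + 14*u)
-100 - 94*n(11) = -100 - 94*(-504 + 14*11) = -100 - 94*(-504 + 154) = -100 - 94*(-350) = -100 + 32900 = 32800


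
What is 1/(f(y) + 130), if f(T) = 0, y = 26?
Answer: 1/130 ≈ 0.0076923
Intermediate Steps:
1/(f(y) + 130) = 1/(0 + 130) = 1/130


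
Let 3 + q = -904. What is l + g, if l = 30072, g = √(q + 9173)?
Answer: 30072 + √8266 ≈ 30163.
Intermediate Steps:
q = -907 (q = -3 - 904 = -907)
g = √8266 (g = √(-907 + 9173) = √8266 ≈ 90.917)
l + g = 30072 + √8266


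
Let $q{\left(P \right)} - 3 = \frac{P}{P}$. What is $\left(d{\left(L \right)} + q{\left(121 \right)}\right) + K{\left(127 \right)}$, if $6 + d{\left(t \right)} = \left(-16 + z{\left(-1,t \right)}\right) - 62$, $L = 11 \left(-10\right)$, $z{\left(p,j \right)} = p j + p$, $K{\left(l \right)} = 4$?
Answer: $33$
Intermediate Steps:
$z{\left(p,j \right)} = p + j p$ ($z{\left(p,j \right)} = j p + p = p + j p$)
$q{\left(P \right)} = 4$ ($q{\left(P \right)} = 3 + \frac{P}{P} = 3 + 1 = 4$)
$L = -110$
$d{\left(t \right)} = -85 - t$ ($d{\left(t \right)} = -6 - \left(79 + t\right) = -85 - t$)
$\left(d{\left(L \right)} + q{\left(121 \right)}\right) + K{\left(127 \right)} = \left(\left(-85 - -110\right) + 4\right) + 4 = \left(\left(-85 + 110\right) + 4\right) + 4 = \left(25 + 4\right) + 4 = 29 + 4 = 33$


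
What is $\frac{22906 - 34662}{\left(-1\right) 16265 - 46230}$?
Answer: $\frac{11756}{62495} \approx 0.18811$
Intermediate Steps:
$\frac{22906 - 34662}{\left(-1\right) 16265 - 46230} = - \frac{11756}{-16265 - 46230} = - \frac{11756}{-62495} = \left(-11756\right) \left(- \frac{1}{62495}\right) = \frac{11756}{62495}$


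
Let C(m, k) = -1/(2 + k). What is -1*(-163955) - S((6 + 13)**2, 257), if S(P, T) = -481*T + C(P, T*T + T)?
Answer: 19068324177/66308 ≈ 2.8757e+5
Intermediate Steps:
S(P, T) = -1/(2 + T + T**2) - 481*T (S(P, T) = -481*T - 1/(2 + (T*T + T)) = -481*T - 1/(2 + (T**2 + T)) = -481*T - 1/(2 + (T + T**2)) = -481*T - 1/(2 + T + T**2) = -1/(2 + T + T**2) - 481*T)
-1*(-163955) - S((6 + 13)**2, 257) = -1*(-163955) - (-1 - 481*257*(2 + 257*(1 + 257)))/(2 + 257*(1 + 257)) = 163955 - (-1 - 481*257*(2 + 257*258))/(2 + 257*258) = 163955 - (-1 - 481*257*(2 + 66306))/(2 + 66306) = 163955 - (-1 - 481*257*66308)/66308 = 163955 - (-1 - 8196796036)/66308 = 163955 - (-8196796037)/66308 = 163955 - 1*(-8196796037/66308) = 163955 + 8196796037/66308 = 19068324177/66308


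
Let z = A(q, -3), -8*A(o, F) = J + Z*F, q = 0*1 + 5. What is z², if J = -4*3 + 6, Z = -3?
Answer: 9/64 ≈ 0.14063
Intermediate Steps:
q = 5 (q = 0 + 5 = 5)
J = -6 (J = -12 + 6 = -6)
A(o, F) = ¾ + 3*F/8 (A(o, F) = -(-6 - 3*F)/8 = ¾ + 3*F/8)
z = -3/8 (z = ¾ + (3/8)*(-3) = ¾ - 9/8 = -3/8 ≈ -0.37500)
z² = (-3/8)² = 9/64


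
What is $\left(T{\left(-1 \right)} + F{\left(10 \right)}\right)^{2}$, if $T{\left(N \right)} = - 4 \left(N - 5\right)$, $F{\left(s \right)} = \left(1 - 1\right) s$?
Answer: $576$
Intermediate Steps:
$F{\left(s \right)} = 0$ ($F{\left(s \right)} = \left(1 - 1\right) s = 0 s = 0$)
$T{\left(N \right)} = 20 - 4 N$ ($T{\left(N \right)} = - 4 \left(-5 + N\right) = 20 - 4 N$)
$\left(T{\left(-1 \right)} + F{\left(10 \right)}\right)^{2} = \left(\left(20 - -4\right) + 0\right)^{2} = \left(\left(20 + 4\right) + 0\right)^{2} = \left(24 + 0\right)^{2} = 24^{2} = 576$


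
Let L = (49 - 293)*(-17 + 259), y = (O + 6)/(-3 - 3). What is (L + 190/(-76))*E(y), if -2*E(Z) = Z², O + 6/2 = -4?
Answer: 39367/48 ≈ 820.15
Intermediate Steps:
O = -7 (O = -3 - 4 = -7)
y = ⅙ (y = (-7 + 6)/(-3 - 3) = -1/(-6) = -1*(-⅙) = ⅙ ≈ 0.16667)
L = -59048 (L = -244*242 = -59048)
E(Z) = -Z²/2
(L + 190/(-76))*E(y) = (-59048 + 190/(-76))*(-(⅙)²/2) = (-59048 + 190*(-1/76))*(-½*1/36) = (-59048 - 5/2)*(-1/72) = -118101/2*(-1/72) = 39367/48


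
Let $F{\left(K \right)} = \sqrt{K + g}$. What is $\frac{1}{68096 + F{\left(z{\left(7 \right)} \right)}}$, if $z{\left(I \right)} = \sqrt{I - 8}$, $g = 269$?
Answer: $\frac{1}{68096 + \sqrt{269 + i}} \approx 1.4682 \cdot 10^{-5} - 6.0 \cdot 10^{-12} i$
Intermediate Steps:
$z{\left(I \right)} = \sqrt{-8 + I}$
$F{\left(K \right)} = \sqrt{269 + K}$ ($F{\left(K \right)} = \sqrt{K + 269} = \sqrt{269 + K}$)
$\frac{1}{68096 + F{\left(z{\left(7 \right)} \right)}} = \frac{1}{68096 + \sqrt{269 + \sqrt{-8 + 7}}} = \frac{1}{68096 + \sqrt{269 + \sqrt{-1}}} = \frac{1}{68096 + \sqrt{269 + i}}$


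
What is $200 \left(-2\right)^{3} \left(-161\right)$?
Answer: $257600$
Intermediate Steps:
$200 \left(-2\right)^{3} \left(-161\right) = 200 \left(-8\right) \left(-161\right) = \left(-1600\right) \left(-161\right) = 257600$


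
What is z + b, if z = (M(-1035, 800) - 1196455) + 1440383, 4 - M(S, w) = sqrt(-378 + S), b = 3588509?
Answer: 3832441 - 3*I*sqrt(157) ≈ 3.8324e+6 - 37.59*I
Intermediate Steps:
M(S, w) = 4 - sqrt(-378 + S)
z = 243932 - 3*I*sqrt(157) (z = ((4 - sqrt(-378 - 1035)) - 1196455) + 1440383 = ((4 - sqrt(-1413)) - 1196455) + 1440383 = ((4 - 3*I*sqrt(157)) - 1196455) + 1440383 = (-1196451 - 3*I*sqrt(157)) + 1440383 = 243932 - 3*I*sqrt(157) ≈ 2.4393e+5 - 37.59*I)
z + b = (243932 - 3*I*sqrt(157)) + 3588509 = 3832441 - 3*I*sqrt(157)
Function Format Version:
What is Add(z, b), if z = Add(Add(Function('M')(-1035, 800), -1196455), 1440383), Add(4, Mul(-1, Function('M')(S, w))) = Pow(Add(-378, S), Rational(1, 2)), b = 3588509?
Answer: Add(3832441, Mul(-3, I, Pow(157, Rational(1, 2)))) ≈ Add(3.8324e+6, Mul(-37.590, I))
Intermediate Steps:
Function('M')(S, w) = Add(4, Mul(-1, Pow(Add(-378, S), Rational(1, 2))))
z = Add(243932, Mul(-3, I, Pow(157, Rational(1, 2)))) (z = Add(Add(Add(4, Mul(-1, Pow(Add(-378, -1035), Rational(1, 2)))), -1196455), 1440383) = Add(Add(Add(4, Mul(-1, Pow(-1413, Rational(1, 2)))), -1196455), 1440383) = Add(Add(Add(4, Mul(-1, Mul(3, I, Pow(157, Rational(1, 2))))), -1196455), 1440383) = Add(Add(Add(4, Mul(-3, I, Pow(157, Rational(1, 2)))), -1196455), 1440383) = Add(Add(-1196451, Mul(-3, I, Pow(157, Rational(1, 2)))), 1440383) = Add(243932, Mul(-3, I, Pow(157, Rational(1, 2)))) ≈ Add(2.4393e+5, Mul(-37.590, I)))
Add(z, b) = Add(Add(243932, Mul(-3, I, Pow(157, Rational(1, 2)))), 3588509) = Add(3832441, Mul(-3, I, Pow(157, Rational(1, 2))))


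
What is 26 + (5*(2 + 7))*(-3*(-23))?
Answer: 3131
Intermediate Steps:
26 + (5*(2 + 7))*(-3*(-23)) = 26 + (5*9)*69 = 26 + 45*69 = 26 + 3105 = 3131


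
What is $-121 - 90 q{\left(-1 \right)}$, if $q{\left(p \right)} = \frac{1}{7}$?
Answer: $- \frac{937}{7} \approx -133.86$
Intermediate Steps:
$q{\left(p \right)} = \frac{1}{7}$
$-121 - 90 q{\left(-1 \right)} = -121 - \frac{90}{7} = - \frac{937}{7}$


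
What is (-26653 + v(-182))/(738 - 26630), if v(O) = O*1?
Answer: 26835/25892 ≈ 1.0364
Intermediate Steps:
v(O) = O
(-26653 + v(-182))/(738 - 26630) = (-26653 - 182)/(738 - 26630) = -26835/(-25892) = -26835*(-1/25892) = 26835/25892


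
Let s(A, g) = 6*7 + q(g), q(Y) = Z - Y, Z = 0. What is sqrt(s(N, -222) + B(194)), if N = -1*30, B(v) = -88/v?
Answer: 2*sqrt(619927)/97 ≈ 16.234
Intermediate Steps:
q(Y) = -Y (q(Y) = 0 - Y = -Y)
N = -30
s(A, g) = 42 - g (s(A, g) = 6*7 - g = 42 - g)
sqrt(s(N, -222) + B(194)) = sqrt((42 - 1*(-222)) - 88/194) = sqrt((42 + 222) - 88*1/194) = sqrt(264 - 44/97) = sqrt(25564/97) = 2*sqrt(619927)/97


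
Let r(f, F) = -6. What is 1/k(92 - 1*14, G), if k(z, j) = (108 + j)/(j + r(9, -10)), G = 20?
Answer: 7/64 ≈ 0.10938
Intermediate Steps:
k(z, j) = (108 + j)/(-6 + j) (k(z, j) = (108 + j)/(j - 6) = (108 + j)/(-6 + j))
1/k(92 - 1*14, G) = 1/((108 + 20)/(-6 + 20)) = 1/(128/14) = 1/((1/14)*128) = 1/(64/7) = 7/64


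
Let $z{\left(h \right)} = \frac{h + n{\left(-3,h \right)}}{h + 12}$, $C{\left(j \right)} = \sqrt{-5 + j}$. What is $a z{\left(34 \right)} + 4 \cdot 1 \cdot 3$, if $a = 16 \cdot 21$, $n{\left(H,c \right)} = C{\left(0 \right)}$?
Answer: $\frac{5988}{23} + \frac{168 i \sqrt{5}}{23} \approx 260.35 + 16.333 i$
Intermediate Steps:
$n{\left(H,c \right)} = i \sqrt{5}$ ($n{\left(H,c \right)} = \sqrt{-5 + 0} = \sqrt{-5} = i \sqrt{5}$)
$a = 336$
$z{\left(h \right)} = \frac{h + i \sqrt{5}}{12 + h}$ ($z{\left(h \right)} = \frac{h + i \sqrt{5}}{h + 12} = \frac{h + i \sqrt{5}}{12 + h}$)
$a z{\left(34 \right)} + 4 \cdot 1 \cdot 3 = 336 \frac{34 + i \sqrt{5}}{12 + 34} + 4 \cdot 1 \cdot 3 = 336 \frac{34 + i \sqrt{5}}{46} + 4 \cdot 3 = 336 \frac{34 + i \sqrt{5}}{46} + 12 = 336 \left(\frac{17}{23} + \frac{i \sqrt{5}}{46}\right) + 12 = \left(\frac{5712}{23} + \frac{168 i \sqrt{5}}{23}\right) + 12 = \frac{5988}{23} + \frac{168 i \sqrt{5}}{23}$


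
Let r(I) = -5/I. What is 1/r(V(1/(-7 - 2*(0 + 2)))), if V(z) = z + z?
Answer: 2/55 ≈ 0.036364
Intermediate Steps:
V(z) = 2*z
1/r(V(1/(-7 - 2*(0 + 2)))) = 1/(-(-35/2 - 5*(0 + 2))) = 1/(-5/(2/(-7 - 2*2))) = 1/(-5/(2/(-7 - 4))) = 1/(-5/(2/(-11))) = 1/(-5/(2*(-1/11))) = 1/(-5/(-2/11)) = 1/(-5*(-11/2)) = 1/(55/2) = 2/55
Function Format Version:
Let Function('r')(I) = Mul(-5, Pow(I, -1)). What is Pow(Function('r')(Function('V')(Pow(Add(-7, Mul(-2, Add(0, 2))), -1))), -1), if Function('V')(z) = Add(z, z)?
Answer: Rational(2, 55) ≈ 0.036364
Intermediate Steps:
Function('V')(z) = Mul(2, z)
Pow(Function('r')(Function('V')(Pow(Add(-7, Mul(-2, Add(0, 2))), -1))), -1) = Pow(Mul(-5, Pow(Mul(2, Pow(Add(-7, Mul(-2, Add(0, 2))), -1)), -1)), -1) = Pow(Mul(-5, Pow(Mul(2, Pow(Add(-7, Mul(-2, 2)), -1)), -1)), -1) = Pow(Mul(-5, Pow(Mul(2, Pow(Add(-7, -4), -1)), -1)), -1) = Pow(Mul(-5, Pow(Mul(2, Pow(-11, -1)), -1)), -1) = Pow(Mul(-5, Pow(Mul(2, Rational(-1, 11)), -1)), -1) = Pow(Mul(-5, Pow(Rational(-2, 11), -1)), -1) = Pow(Mul(-5, Rational(-11, 2)), -1) = Pow(Rational(55, 2), -1) = Rational(2, 55)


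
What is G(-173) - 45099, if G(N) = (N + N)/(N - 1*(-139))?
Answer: -766510/17 ≈ -45089.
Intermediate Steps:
G(N) = 2*N/(139 + N) (G(N) = (2*N)/(N + 139) = (2*N)/(139 + N) = 2*N/(139 + N))
G(-173) - 45099 = 2*(-173)/(139 - 173) - 45099 = 2*(-173)/(-34) - 45099 = 2*(-173)*(-1/34) - 45099 = 173/17 - 45099 = -766510/17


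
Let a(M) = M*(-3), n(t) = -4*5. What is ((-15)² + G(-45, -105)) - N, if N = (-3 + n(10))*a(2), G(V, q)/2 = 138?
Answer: 363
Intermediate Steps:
G(V, q) = 276 (G(V, q) = 2*138 = 276)
n(t) = -20
a(M) = -3*M
N = 138 (N = (-3 - 20)*(-3*2) = -23*(-6) = 138)
((-15)² + G(-45, -105)) - N = ((-15)² + 276) - 1*138 = (225 + 276) - 138 = 501 - 138 = 363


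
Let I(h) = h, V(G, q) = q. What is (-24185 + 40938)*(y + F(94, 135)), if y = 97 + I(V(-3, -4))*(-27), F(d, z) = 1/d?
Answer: 322847063/94 ≈ 3.4345e+6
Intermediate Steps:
y = 205 (y = 97 - 4*(-27) = 97 + 108 = 205)
(-24185 + 40938)*(y + F(94, 135)) = (-24185 + 40938)*(205 + 1/94) = 16753*(205 + 1/94) = 16753*(19271/94) = 322847063/94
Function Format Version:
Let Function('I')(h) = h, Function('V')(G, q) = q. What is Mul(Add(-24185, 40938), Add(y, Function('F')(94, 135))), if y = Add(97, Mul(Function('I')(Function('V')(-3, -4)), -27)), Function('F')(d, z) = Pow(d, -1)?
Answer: Rational(322847063, 94) ≈ 3.4345e+6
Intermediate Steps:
y = 205 (y = Add(97, Mul(-4, -27)) = Add(97, 108) = 205)
Mul(Add(-24185, 40938), Add(y, Function('F')(94, 135))) = Mul(Add(-24185, 40938), Add(205, Pow(94, -1))) = Mul(16753, Add(205, Rational(1, 94))) = Mul(16753, Rational(19271, 94)) = Rational(322847063, 94)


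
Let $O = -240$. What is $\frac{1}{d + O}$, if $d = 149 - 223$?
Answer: $- \frac{1}{314} \approx -0.0031847$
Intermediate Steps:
$d = -74$ ($d = 149 - 223 = -74$)
$\frac{1}{d + O} = \frac{1}{-74 - 240} = \frac{1}{-314} = - \frac{1}{314}$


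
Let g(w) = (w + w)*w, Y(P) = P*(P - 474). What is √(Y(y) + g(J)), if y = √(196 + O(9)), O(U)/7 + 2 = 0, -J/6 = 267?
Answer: √(5132990 - 474*√182) ≈ 2264.2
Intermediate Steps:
J = -1602 (J = -6*267 = -1602)
O(U) = -14 (O(U) = -14 + 7*0 = -14 + 0 = -14)
y = √182 (y = √(196 - 14) = √182 ≈ 13.491)
Y(P) = P*(-474 + P)
g(w) = 2*w² (g(w) = (2*w)*w = 2*w²)
√(Y(y) + g(J)) = √(√182*(-474 + √182) + 2*(-1602)²) = √(√182*(-474 + √182) + 2*2566404) = √(√182*(-474 + √182) + 5132808) = √(5132808 + √182*(-474 + √182))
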